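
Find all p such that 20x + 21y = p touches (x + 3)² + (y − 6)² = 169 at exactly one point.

Tangency holds when the distance from the centre (−3, 6) to the line equals the radius 13:
|20·(−3) + 21·6 − p| / √841 = 13
|p − (66)| = 13·29, so p = 443 or p = −311.

p = −311 or p = 443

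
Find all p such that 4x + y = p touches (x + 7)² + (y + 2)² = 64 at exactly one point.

For a tangent, require d(centre, line) = r = 8.
|4·(−7) + 1·(−2) − p| / √17 = 8
|p − (−30)| = 8√17.

p = −30 ± 8√17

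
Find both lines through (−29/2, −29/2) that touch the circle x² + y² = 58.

A line y − (−29/2) = m(x − (−29/2)) is tangent when its distance from (0, 0) is √58:
(29/2m − (29/2))² = 58(m² + 1)
21m² − 58m + 21 = 0, so m = 7/3 or m = 3/7.
With m = 7/3: 7x − 3y = −58. With m = 3/7: 3x − 7y = 58.

7x − 3y = −58 and 3x − 7y = 58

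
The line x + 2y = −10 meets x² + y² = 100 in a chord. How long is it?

8√5

From the line, y = (−10 − x)/2. Substituting:
5x² + 20x − 300 = 0  ⟹  x² + 4x − 60 = 0
x = 6 or x = −10, giving (6, −8) and (−10, 0).
|(6, −8) − (−10, 0)| = √((16)² + (−8)²) = 8√5.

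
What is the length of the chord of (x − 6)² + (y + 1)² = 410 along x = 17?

Centre (6, −1), r² = 410. Perpendicular distance d from centre to line = |−11| / √1 = 11.
Half the chord is √(r² − d²) = √(289), so the full chord is 34.

34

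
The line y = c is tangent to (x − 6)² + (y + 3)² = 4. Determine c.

c = −5 or c = −1

The line touches the circle iff its distance from (6, −3) is 2:
|0·6 + 1·(−3) − c| / √1 = 2
|c − (−3)| = 2, so c = −1 or c = −5.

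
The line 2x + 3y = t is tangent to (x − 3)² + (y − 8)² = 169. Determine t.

The line touches the circle iff its distance from (3, 8) is 13:
|2·3 + 3·8 − t| / √13 = 13
|t − (30)| = 13√13.

t = 30 ± 13√13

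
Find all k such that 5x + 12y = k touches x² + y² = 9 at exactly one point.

k = −39 or k = 39

Tangency holds when the distance from the centre (0, 0) to the line equals the radius 3:
|5·0 + 12·0 − k| / √169 = 3
|k| = 3·13, so k = 39 or k = −39.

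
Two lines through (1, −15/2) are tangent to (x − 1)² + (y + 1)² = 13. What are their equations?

3x − 2y = 18 and 3x + 2y = −12

A line y − (−15/2) = m(x − (1)) is tangent when its distance from (1, −1) is √13:
(0m − (13/2))² = 13(m² + 1)
4m² − 9 = 0, so m = 3/2 or m = −3/2.
With m = 3/2: 3x − 2y = 18. With m = −3/2: 3x + 2y = −12.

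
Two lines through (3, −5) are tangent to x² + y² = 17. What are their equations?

Write the tangent as mx − y + (−5 − m·(3)) = 0 and set its distance from the centre to √17:
(−3m − (5))² = 17(m² + 1)
4m² − 15m − 4 = 0, so m = −1/4 or m = 4.
With m = −1/4: x + 4y = −17. With m = 4: 4x − y = 17.

x + 4y = −17 and 4x − y = 17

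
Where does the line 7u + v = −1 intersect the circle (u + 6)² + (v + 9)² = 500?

From the line, v = −7u − 1. Substituting:
50u² − 100u − 400 = 0  ⟹  u² − 2u − 8 = 0
u = 4 or u = −2, giving (4, −29) and (−2, 13).

(−2, 13) and (4, −29)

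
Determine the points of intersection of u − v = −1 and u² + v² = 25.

(−4, −3) and (3, 4)

Express v = u + 1 and substitute into the circle:
2u² + 2u − 24 = 0  ⟹  u² + u − 12 = 0
u = 3 or u = −4, giving (3, 4) and (−4, −3).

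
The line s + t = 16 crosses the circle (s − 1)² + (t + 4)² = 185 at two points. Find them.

Substitute t = −s + 16:
2s² − 42s + 216 = 0  ⟹  s² − 21s + 108 = 0
s = 12 or s = 9, giving (12, 4) and (9, 7).

(9, 7) and (12, 4)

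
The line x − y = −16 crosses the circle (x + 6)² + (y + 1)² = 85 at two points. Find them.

Express y = x + 16 and substitute into the circle:
2x² + 46x + 240 = 0  ⟹  x² + 23x + 120 = 0
x = −8 or x = −15, giving (−8, 8) and (−15, 1).

(−15, 1) and (−8, 8)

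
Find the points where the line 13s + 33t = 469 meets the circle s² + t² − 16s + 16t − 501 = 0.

From the line, t = (469 − 13s)/33. Substituting:
1258s² − 36482s − 77996 = 0  ⟹  s² − 29s − 62 = 0
s = 31 or s = −2, giving (31, 2) and (−2, 15).

(−2, 15) and (31, 2)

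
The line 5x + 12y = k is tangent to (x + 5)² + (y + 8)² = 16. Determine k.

For a tangent, require d(centre, line) = r = 4.
|5·(−5) + 12·(−8) − k| / √169 = 4
|k − (−121)| = 4·13, so k = −69 or k = −173.

k = −173 or k = −69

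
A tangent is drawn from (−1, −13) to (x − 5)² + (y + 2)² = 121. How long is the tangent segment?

6

With centre O = (5, −2), |OP|² = 157 and r² = 121.
The tangent meets the radius at right angles, so tangent² = |PO|² − r² = 157 − 121 = 36.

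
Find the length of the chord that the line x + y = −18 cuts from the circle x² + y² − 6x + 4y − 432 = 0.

23√2

Express y = −x − 18 and substitute into the circle:
2x² + 26x − 180 = 0  ⟹  x² + 13x − 90 = 0
x = 5 or x = −18, giving (5, −23) and (−18, 0).
|(5, −23) − (−18, 0)| = √((23)² + (−23)²) = 23√2.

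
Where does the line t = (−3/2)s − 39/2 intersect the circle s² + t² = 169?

(−13, 0) and (−5, −12)

From the line, t = (−39 − 3s)/2. Substituting:
13s² + 234s + 845 = 0  ⟹  s² + 18s + 65 = 0
s = −5 or s = −13, giving (−5, −12) and (−13, 0).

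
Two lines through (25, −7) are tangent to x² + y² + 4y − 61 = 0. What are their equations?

A line y − (−7) = m(x − (25)) is tangent when its distance from (0, −2) is √65:
[m·(−25) − (5)]² = 65(m² + 1)
56m² + 25m − 4 = 0, so m = −4/7 or m = 1/8.
With m = −4/7: 4x + 7y = 51. With m = 1/8: x − 8y = 81.

4x + 7y = 51 and x − 8y = 81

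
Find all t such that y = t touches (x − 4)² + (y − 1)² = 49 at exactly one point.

The line touches the circle iff its distance from (4, 1) is 7:
|0·4 + 1·1 − t| / √1 = 7
|t − (1)| = 7, so t = 8 or t = −6.

t = −6 or t = 8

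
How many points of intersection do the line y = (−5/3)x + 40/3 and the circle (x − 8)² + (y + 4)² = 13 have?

2

Substituting the line into the circle gives 34x² − 664x + 3163 = 0.
Δ = 440896 − 430168 = 10728.
Two real roots: the line is a secant.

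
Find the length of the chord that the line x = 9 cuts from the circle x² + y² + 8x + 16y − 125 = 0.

12

The line gives x = 9. Substituting into the circle:
y² + 16y + 28 = 0
y = −2 or y = −14, giving (9, −2) and (9, −14).
|(9, −2) − (9, −14)| = √((0)² + (12)²) = 12.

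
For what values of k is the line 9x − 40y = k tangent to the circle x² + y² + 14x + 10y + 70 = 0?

k = 55 or k = 219

For a tangent, require d(centre, line) = r = 2.
|9·(−7) − 40·(−5) − k| / √1681 = 2
|k − (137)| = 2·41, so k = 219 or k = 55.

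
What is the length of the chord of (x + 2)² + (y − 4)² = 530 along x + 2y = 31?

18√5

The distance from (−2, 4) to the line is 25/√5, and r² = 530.
Chord = 2√(r² − d²) = 2·√(405) = 18√5.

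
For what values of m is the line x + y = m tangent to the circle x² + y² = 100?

m = ±10√2

For a tangent, require d(centre, line) = r = 10.
|1·0 + 1·0 − m| / √2 = 10
|m| = 10√2.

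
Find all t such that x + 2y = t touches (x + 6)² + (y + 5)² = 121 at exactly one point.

For a tangent, require d(centre, line) = r = 11.
|1·(−6) + 2·(−5) − t| / √5 = 11
|t − (−16)| = 11√5.

t = −16 ± 11√5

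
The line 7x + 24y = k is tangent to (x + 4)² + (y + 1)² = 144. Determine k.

The line touches the circle iff its distance from (−4, −1) is 12:
|7·(−4) + 24·(−1) − k| / √625 = 12
|k − (−52)| = 12·25, so k = 248 or k = −352.

k = −352 or k = 248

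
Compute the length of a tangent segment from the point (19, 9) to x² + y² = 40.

With centre O = (0, 0), |OP|² = 442 and r² = 40.
The tangent meets the radius at right angles, so tangent² = |PO|² − r² = 442 − 40 = 402.

√402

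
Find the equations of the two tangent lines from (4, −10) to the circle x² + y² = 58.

A line y − (−10) = m(x − (4)) is tangent when its distance from (0, 0) is √58:
(−4m − (10))² = 58(m² + 1)
21m² − 40m − 21 = 0, so m = −3/7 or m = 7/3.
Through (4, −10) these give 3x + 7y = −58 and 7x − 3y = 58.

3x + 7y = −58 and 7x − 3y = 58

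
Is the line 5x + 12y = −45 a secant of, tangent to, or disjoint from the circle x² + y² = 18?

secant

Substituting the line into the circle gives 169x² + 450x − 567 = 0.
Discriminant = (450)² − 4·169·(−567) = 585792 > 0.
Two real roots: the line is a secant.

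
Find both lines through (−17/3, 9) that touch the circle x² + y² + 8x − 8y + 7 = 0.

y = 9 and 3x − 4y = −53

A line y − (9) = m(x − (−17/3)) is tangent when its distance from (−4, 4) is 5:
(5/3m − (−5))² = 25(m² + 1)
4m² − 3m = 0, so m = 0 or m = 3/4.
Through (−17/3, 9) these give y = 9 and 3x − 4y = −53.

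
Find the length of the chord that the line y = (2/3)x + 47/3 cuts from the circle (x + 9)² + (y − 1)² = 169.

6√13

Centre (−9, 1), r² = 169. Perpendicular distance d from centre to line = |26| / √13 = 26/√13.
Chord = 2√(r² − d²) = 2·√(117) = 6√13.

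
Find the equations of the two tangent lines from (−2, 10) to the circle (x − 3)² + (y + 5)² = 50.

x + y = 8 and 7x − y = −24

Write the tangent as mx − y + (10 − m·(−2)) = 0 and set its distance from the centre to 5√2:
(5m − (−15))² = 50(m² + 1)
m² − 6m − 7 = 0, so m = −1 or m = 7.
Through (−2, 10) these give x + y = 8 and 7x − y = −24.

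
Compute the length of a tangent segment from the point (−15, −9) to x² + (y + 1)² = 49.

With centre O = (0, −1), |OP|² = 289 and r² = 49.
The tangent meets the radius at right angles, so tangent² = |PO|² − r² = 289 − 49 = 240.

4√15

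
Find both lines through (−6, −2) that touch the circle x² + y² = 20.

x + 2y = −10 and 2x − y = −10

A line y − (−2) = m(x − (−6)) is tangent when its distance from (0, 0) is 2√5:
[m·(6) − (2)]² = 20(m² + 1)
2m² − 3m − 2 = 0, so m = −1/2 or m = 2.
Through (−6, −2) these give x + 2y = −10 and 2x − y = −10.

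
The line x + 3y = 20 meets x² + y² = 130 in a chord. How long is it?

6√10

Substitute y = (20 − x)/3:
10x² − 40x − 770 = 0  ⟹  x² − 4x − 77 = 0
x = 11 or x = −7, giving (11, 3) and (−7, 9).
|(11, 3) − (−7, 9)| = √((18)² + (−6)²) = 6√10.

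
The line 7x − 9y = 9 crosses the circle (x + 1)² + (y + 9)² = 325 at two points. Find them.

(−18, −15) and (9, 6)

From the line, y = (−9 + 7x)/9. Substituting:
130x² + 1170x − 21060 = 0  ⟹  x² + 9x − 162 = 0
x = 9 or x = −18, giving (9, 6) and (−18, −15).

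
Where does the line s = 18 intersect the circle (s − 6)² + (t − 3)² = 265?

(18, −8) and (18, 14)

The line gives s = 18. Substituting into the circle:
t² − 6t − 112 = 0
t = 14 or t = −8, giving (18, 14) and (18, −8).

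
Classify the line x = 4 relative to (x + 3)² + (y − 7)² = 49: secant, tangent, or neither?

tangent

d² = (1·(−3) + 0·7 − (4))² = 49; r² = 49.
Since d² = r², the line is tangent.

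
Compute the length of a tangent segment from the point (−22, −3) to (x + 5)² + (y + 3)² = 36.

√253

Centre (−5, −3), r² = 36. |PO|² = (−17)² + (0)² = 289.
Power of the point: PT² = |PO|² − r² = 253, so PT = √253.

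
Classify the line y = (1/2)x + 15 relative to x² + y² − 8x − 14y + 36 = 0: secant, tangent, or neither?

Substituting the line into the circle gives 5x² + 204 = 0.
Δ = 0 − 4080 = −4080.
No real roots: the line does not meet the circle.

neither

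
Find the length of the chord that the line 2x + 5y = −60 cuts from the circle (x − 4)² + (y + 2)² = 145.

Substitute y = (−60 − 2x)/5:
29x² − 725 = 0  ⟹  x² − 25 = 0
x = 5 or x = −5, giving (5, −14) and (−5, −10).
Chord length = distance between (5, −14) and (−5, −10) = √116 = 2√29.

2√29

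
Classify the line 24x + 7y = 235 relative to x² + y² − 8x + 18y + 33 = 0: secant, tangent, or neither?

Substituting the line into the circle gives 625x² − 14696x + 86452 = 0.
Discriminant = (−14696)² − 4·625·(86452) = −157584 < 0.
No real roots: the line does not meet the circle.

neither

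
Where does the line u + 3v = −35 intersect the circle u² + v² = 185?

Express v = (−35 − u)/3 and substitute into the circle:
10u² + 70u − 440 = 0  ⟹  u² + 7u − 44 = 0
u = 4 or u = −11, giving (4, −13) and (−11, −8).

(−11, −8) and (4, −13)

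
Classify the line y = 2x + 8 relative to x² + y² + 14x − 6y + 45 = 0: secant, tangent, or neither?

Substituting the line into the circle gives 5x² + 34x + 61 = 0.
Δ = 1156 − 1220 = −64.
No real roots: the line does not meet the circle.

neither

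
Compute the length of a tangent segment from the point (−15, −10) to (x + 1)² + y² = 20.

Centre (−1, 0), r² = 20. |PO|² = (−14)² + (−10)² = 296.
Power of the point: PT² = |PO|² − r² = 276, so PT = 2√69.

2√69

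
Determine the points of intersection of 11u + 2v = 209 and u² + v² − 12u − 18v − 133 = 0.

From the line, v = (209 − 11u)/2. Substituting:
125u² − 4250u + 35625 = 0  ⟹  u² − 34u + 285 = 0
u = 19 or u = 15, giving (19, 0) and (15, 22).

(15, 22) and (19, 0)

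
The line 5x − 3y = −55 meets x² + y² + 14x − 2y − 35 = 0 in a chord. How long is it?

Centre (−7, 1), r² = 85. Perpendicular distance d from centre to line = |17| / √34 = 17/√34.
Chord = 2√(r² − d²) = 2·√(153/2) = 3√34.

3√34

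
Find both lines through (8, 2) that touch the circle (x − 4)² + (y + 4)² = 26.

A line y − (2) = m(x − (8)) is tangent when its distance from (4, −4) is √26:
[m·(−4) − (−6)]² = 26(m² + 1)
5m² + 24m − 5 = 0, so m = 1/5 or m = −5.
Through (8, 2) these give x − 5y = −2 and 5x + y = 42.

x − 5y = −2 and 5x + y = 42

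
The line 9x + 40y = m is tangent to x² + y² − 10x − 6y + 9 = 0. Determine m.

m = −40 or m = 370

The line touches the circle iff its distance from (5, 3) is 5:
|9·5 + 40·3 − m| / √1681 = 5
|m − (165)| = 5·41, so m = 370 or m = −40.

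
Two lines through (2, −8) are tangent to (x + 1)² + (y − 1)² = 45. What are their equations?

Let a tangent through (2, −8) have slope m. Its distance from (−1, 1) must equal 3√5:
[m·(−3) − (9)]² = 45(m² + 1)
2m² − 3m − 2 = 0, so m = −1/2 or m = 2.
Through (2, −8) these give x + 2y = −14 and 2x − y = 12.

x + 2y = −14 and 2x − y = 12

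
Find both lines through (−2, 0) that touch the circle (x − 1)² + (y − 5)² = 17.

x − 4y = −2 and 4x + y = −8

A line y − (0) = m(x − (−2)) is tangent when its distance from (1, 5) is √17:
(3m − (5))² = 17(m² + 1)
4m² + 15m − 4 = 0, so m = 1/4 or m = −4.
Through (−2, 0) these give x − 4y = −2 and 4x + y = −8.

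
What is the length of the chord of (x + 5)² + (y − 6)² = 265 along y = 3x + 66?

Express y = 3x + 66 and substitute into the circle:
10x² + 370x + 3360 = 0  ⟹  x² + 37x + 336 = 0
x = −16 or x = −21, giving (−16, 18) and (−21, 3).
|(−16, 18) − (−21, 3)| = √((5)² + (15)²) = 5√10.

5√10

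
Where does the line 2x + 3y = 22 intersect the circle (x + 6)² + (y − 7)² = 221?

Express y = (22 − 2x)/3 and substitute into the circle:
13x² + 104x − 1664 = 0  ⟹  x² + 8x − 128 = 0
x = 8 or x = −16, giving (8, 2) and (−16, 18).

(−16, 18) and (8, 2)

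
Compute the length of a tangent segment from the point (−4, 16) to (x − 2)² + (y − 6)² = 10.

3√14

The centre is (2, 6) and r = √10. The square of the distance from P to the centre is 36 + 100 = 136.
Power of the point: PT² = |PO|² − r² = 126, so PT = 3√14.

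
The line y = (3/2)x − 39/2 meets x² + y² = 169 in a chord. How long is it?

4√13

Centre (0, 0), r² = 169. Perpendicular distance d from centre to line = |−39| / √13 = 39/√13.
Half the chord is √(r² − d²) = √(52), so the full chord is 4√13.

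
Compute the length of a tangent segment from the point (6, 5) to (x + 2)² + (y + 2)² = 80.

√33

Centre (−2, −2), r² = 80. |PO|² = (8)² + (7)² = 113.
The tangent meets the radius at right angles, so tangent² = |PO|² − r² = 113 − 80 = 33.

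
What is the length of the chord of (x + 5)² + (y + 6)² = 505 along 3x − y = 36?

Centre (−5, −6), r² = 505. Perpendicular distance d from centre to line = |−45| / √10 = 45/√10.
Chord = 2√(r² − d²) = 2·√(605/2) = 11√10.

11√10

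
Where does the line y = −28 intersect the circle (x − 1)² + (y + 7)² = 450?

(−2, −28) and (4, −28)

Substitute y = −28:
x² − 2x − 8 = 0
x = 4 or x = −2, giving (4, −28) and (−2, −28).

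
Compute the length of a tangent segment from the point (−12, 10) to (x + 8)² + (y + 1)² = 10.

√127

The centre is (−8, −1) and r = √10. The square of the distance from P to the centre is 16 + 121 = 137.
The tangent meets the radius at right angles, so tangent² = |PO|² − r² = 137 − 10 = 127.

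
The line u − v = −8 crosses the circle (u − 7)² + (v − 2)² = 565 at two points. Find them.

(−15, −7) and (16, 24)

Express v = u + 8 and substitute into the circle:
2u² − 2u − 480 = 0  ⟹  u² − u − 240 = 0
u = 16 or u = −15, giving (16, 24) and (−15, −7).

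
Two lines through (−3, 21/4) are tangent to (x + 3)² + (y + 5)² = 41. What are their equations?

5x + 4y = 6 and 5x − 4y = −36

A line y − (21/4) = m(x − (−3)) is tangent when its distance from (−3, −5) is √41:
(0m − (−41/4))² = 41(m² + 1)
16m² − 25 = 0, so m = −5/4 or m = 5/4.
Through (−3, 21/4) these give 5x + 4y = 6 and 5x − 4y = −36.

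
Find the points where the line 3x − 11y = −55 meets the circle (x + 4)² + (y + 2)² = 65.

Express y = (55 + 3x)/11 and substitute into the circle:
130x² + 1430x = 0  ⟹  x² + 11x = 0
x = 0 or x = −11, giving (0, 5) and (−11, 2).

(−11, 2) and (0, 5)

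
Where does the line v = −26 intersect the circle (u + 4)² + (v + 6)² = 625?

From the line, v = −26. Substituting:
u² + 8u − 209 = 0
u = 11 or u = −19, giving (11, −26) and (−19, −26).

(−19, −26) and (11, −26)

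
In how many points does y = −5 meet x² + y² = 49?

Substituting the line into the circle gives x² − 24 = 0.
Δ = 0 − (−96) = 96.
Two real roots: the line is a secant.

2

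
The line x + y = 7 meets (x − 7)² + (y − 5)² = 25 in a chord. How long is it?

5√2

Substitute y = −x + 7:
2x² − 18x + 28 = 0  ⟹  x² − 9x + 14 = 0
x = 7 or x = 2, giving (7, 0) and (2, 5).
Chord length = distance between (7, 0) and (2, 5) = √50 = 5√2.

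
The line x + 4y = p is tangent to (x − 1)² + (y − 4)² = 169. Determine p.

For a tangent, require d(centre, line) = r = 13.
|1·1 + 4·4 − p| / √17 = 13
|p − (17)| = 13√17.

p = 17 ± 13√17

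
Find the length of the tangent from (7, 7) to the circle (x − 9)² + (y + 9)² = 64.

14

Centre (9, −9), r² = 64. |PO|² = (−2)² + (16)² = 260.
The tangent meets the radius at right angles, so tangent² = |PO|² − r² = 260 − 64 = 196.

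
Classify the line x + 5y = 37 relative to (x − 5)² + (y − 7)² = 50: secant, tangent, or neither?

secant

Centre (5, 7), r² = 50. Distance² from centre to line = (3)²/26 = 9/26.
Since d² < r², the line cuts the circle twice.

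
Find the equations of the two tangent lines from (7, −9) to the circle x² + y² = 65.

Let a tangent through (7, −9) have slope m. Its distance from (0, 0) must equal √65:
(−7m − (9))² = 65(m² + 1)
8m² − 63m − 8 = 0, so m = 8 or m = −1/8.
With m = 8: 8x − y = 65. With m = −1/8: x + 8y = −65.

8x − y = 65 and x + 8y = −65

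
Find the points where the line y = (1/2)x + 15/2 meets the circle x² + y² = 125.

Substitute y = (15 + x)/2:
5x² + 30x − 275 = 0  ⟹  x² + 6x − 55 = 0
x = 5 or x = −11, giving (5, 10) and (−11, 2).

(−11, 2) and (5, 10)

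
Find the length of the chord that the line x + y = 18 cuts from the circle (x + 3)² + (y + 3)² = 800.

From the line, y = −x + 18. Substituting:
2x² − 36x − 350 = 0  ⟹  x² − 18x − 175 = 0
x = 25 or x = −7, giving (25, −7) and (−7, 25).
|(25, −7) − (−7, 25)| = √((32)² + (−32)²) = 32√2.

32√2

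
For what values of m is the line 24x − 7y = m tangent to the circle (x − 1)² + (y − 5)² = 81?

m = −236 or m = 214

The line touches the circle iff its distance from (1, 5) is 9:
|24·1 − 7·5 − m| / √625 = 9
|m − (−11)| = 9·25, so m = 214 or m = −236.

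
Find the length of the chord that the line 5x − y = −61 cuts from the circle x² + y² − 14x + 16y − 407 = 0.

4√26

Centre (7, −8), r² = 520. Perpendicular distance d from centre to line = |104| / √26 = 104/√26.
Half the chord is √(r² − d²) = √(104), so the full chord is 4√26.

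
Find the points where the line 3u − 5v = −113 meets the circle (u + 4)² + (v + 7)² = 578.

From the line, v = (113 + 3u)/5. Substituting:
34u² + 1088u + 7854 = 0  ⟹  u² + 32u + 231 = 0
u = −11 or u = −21, giving (−11, 16) and (−21, 10).

(−21, 10) and (−11, 16)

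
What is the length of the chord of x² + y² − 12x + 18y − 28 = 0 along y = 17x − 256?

Substitute y = 17x − 256:
290x² − 8410x + 60900 = 0  ⟹  x² − 29x + 210 = 0
x = 15 or x = 14, giving (15, −1) and (14, −18).
|(15, −1) − (14, −18)| = √((1)² + (17)²) = √290.

√290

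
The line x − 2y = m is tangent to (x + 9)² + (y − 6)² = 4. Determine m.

The line touches the circle iff its distance from (−9, 6) is 2:
|1·(−9) − 2·6 − m| / √5 = 2
|m − (−21)| = 2√5.

m = −21 ± 2√5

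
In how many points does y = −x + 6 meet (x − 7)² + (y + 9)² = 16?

0

Substituting the line into the circle gives 2x² − 44x + 258 = 0.
Δ = 1936 − 2064 = −128.
No real roots: the line does not meet the circle.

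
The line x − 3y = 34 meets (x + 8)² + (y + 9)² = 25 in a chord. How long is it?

√10

Centre (−8, −9), r² = 25. Perpendicular distance d from centre to line = |−15| / √10 = 15/√10.
Chord = 2√(r² − d²) = 2·√(5/2) = √10.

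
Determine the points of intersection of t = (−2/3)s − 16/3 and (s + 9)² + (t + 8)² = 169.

(−14, 4) and (4, −8)

Substitute t = (−16 − 2s)/3:
13s² + 130s − 728 = 0  ⟹  s² + 10s − 56 = 0
s = 4 or s = −14, giving (4, −8) and (−14, 4).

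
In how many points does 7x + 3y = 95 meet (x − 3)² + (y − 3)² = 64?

0

Substituting the line into the circle gives 58x² − 1258x + 6901 = 0.
Δ = 1582564 − 1601032 = −18468.
No real roots: the line does not meet the circle.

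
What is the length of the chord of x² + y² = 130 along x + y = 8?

14√2

Centre (0, 0), r² = 130. Perpendicular distance d from centre to line = |−8| / √2 = 8/√2.
Chord = 2√(r² − d²) = 2·√(98) = 14√2.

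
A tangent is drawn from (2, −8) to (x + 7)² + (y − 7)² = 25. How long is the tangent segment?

√281

With centre O = (−7, 7), |OP|² = 306 and r² = 25.
By the tangent–radius right angle, tangent length = √(|PO|² − r²) = √281.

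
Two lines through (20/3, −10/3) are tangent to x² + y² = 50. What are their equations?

Let a tangent through (20/3, −10/3) have slope m. Its distance from (0, 0) must equal 5√2:
[m·(−20/3) − (10/3)]² = 50(m² + 1)
m² − 8m + 7 = 0, so m = 7 or m = 1.
Through (20/3, −10/3) these give 7x − y = 50 and x − y = 10.

7x − y = 50 and x − y = 10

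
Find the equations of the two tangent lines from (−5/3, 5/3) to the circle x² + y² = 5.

Write the tangent as mx − y + (5/3 − m·(−5/3)) = 0 and set its distance from the centre to √5:
(5/3m − (−5/3))² = 5(m² + 1)
2m² − 5m + 2 = 0, so m = 1/2 or m = 2.
Through (−5/3, 5/3) these give x − 2y = −5 and 2x − y = −5.

x − 2y = −5 and 2x − y = −5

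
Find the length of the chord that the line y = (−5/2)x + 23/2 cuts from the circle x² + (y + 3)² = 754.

Centre (0, −3), r² = 754. Perpendicular distance d from centre to line = |−29| / √29 = 29/√29.
Chord = 2√(r² − d²) = 2·√(725) = 10√29.

10√29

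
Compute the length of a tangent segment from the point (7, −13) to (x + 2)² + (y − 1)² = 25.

6√7

Centre (−2, 1), r² = 25. |PO|² = (9)² + (−14)² = 277.
Power of the point: PT² = |PO|² − r² = 252, so PT = 6√7.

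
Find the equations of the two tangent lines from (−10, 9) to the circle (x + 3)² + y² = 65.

x + 8y = 62 and 8x − y = −89

Write the tangent as mx − y + (9 − m·(−10)) = 0 and set its distance from the centre to √65:
(7m − (−9))² = 65(m² + 1)
8m² − 63m − 8 = 0, so m = −1/8 or m = 8.
With m = −1/8: x + 8y = 62. With m = 8: 8x − y = −89.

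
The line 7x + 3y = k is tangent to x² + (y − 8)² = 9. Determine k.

Tangency holds when the distance from the centre (0, 8) to the line equals the radius 3:
|7·0 + 3·8 − k| / √58 = 3
|k − (24)| = 3√58.

k = 24 ± 3√58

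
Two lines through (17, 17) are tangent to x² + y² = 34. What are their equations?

3x − 5y = −34 and 5x − 3y = 34

Let a tangent through (17, 17) have slope m. Its distance from (0, 0) must equal √34:
[m·(−17) − (−17)]² = 34(m² + 1)
15m² − 34m + 15 = 0, so m = 3/5 or m = 5/3.
Through (17, 17) these give 3x − 5y = −34 and 5x − 3y = 34.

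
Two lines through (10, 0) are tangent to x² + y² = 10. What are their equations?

x + 3y = 10 and x − 3y = 10

Let a tangent through (10, 0) have slope m. Its distance from (0, 0) must equal √10:
[m·(−10) − (0)]² = 10(m² + 1)
9m² − 1 = 0, so m = −1/3 or m = 1/3.
Through (10, 0) these give x + 3y = 10 and x − 3y = 10.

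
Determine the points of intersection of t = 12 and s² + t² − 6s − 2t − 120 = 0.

From the line, t = 12. Substituting:
s² − 6s = 0
s = 6 or s = 0, giving (6, 12) and (0, 12).

(0, 12) and (6, 12)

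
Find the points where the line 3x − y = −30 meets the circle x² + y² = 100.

(−10, 0) and (−8, 6)

From the line, y = 3x + 30. Substituting:
10x² + 180x + 800 = 0  ⟹  x² + 18x + 80 = 0
x = −8 or x = −10, giving (−8, 6) and (−10, 0).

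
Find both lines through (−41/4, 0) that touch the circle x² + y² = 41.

4x + 5y = −41 and 4x − 5y = −41

Write the tangent as mx − y + (0 − m·(−41/4)) = 0 and set its distance from the centre to √41:
(41/4m − (0))² = 41(m² + 1)
25m² − 16 = 0, so m = −4/5 or m = 4/5.
With m = −4/5: 4x + 5y = −41. With m = 4/5: 4x − 5y = −41.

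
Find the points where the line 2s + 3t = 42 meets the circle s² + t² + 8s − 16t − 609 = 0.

(−21, 28) and (21, 0)

Express t = (42 − 2s)/3 and substitute into the circle:
13s² − 5733 = 0  ⟹  s² − 441 = 0
s = 21 or s = −21, giving (21, 0) and (−21, 28).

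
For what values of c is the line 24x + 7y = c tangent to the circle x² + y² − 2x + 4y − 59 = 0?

c = −190 or c = 210

For a tangent, require d(centre, line) = r = 8.
|24·1 + 7·(−2) − c| / √625 = 8
|c − (10)| = 8·25, so c = 210 or c = −190.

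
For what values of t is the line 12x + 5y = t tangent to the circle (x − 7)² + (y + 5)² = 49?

The line touches the circle iff its distance from (7, −5) is 7:
|12·7 + 5·(−5) − t| / √169 = 7
|t − (59)| = 7·13, so t = 150 or t = −32.

t = −32 or t = 150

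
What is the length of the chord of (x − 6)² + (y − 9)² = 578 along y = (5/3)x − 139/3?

Centre (6, 9), r² = 578. Perpendicular distance d from centre to line = |−136| / √34 = 136/√34.
Chord = 2√(r² − d²) = 2·√(34) = 2√34.

2√34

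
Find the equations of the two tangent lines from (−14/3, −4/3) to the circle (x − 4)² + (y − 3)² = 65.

A line y − (−4/3) = m(x − (−14/3)) is tangent when its distance from (4, 3) is √65:
(26/3m − (13/3))² = 65(m² + 1)
7m² − 52m − 32 = 0, so m = 8 or m = −4/7.
With m = 8: 8x − y = −36. With m = −4/7: 4x + 7y = −28.

8x − y = −36 and 4x + 7y = −28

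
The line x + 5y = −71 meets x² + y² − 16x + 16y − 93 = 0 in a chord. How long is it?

5√26

From the line, y = (−71 − x)/5. Substituting:
26x² − 338x − 2964 = 0  ⟹  x² − 13x − 114 = 0
x = 19 or x = −6, giving (19, −18) and (−6, −13).
Chord length = distance between (19, −18) and (−6, −13) = √650 = 5√26.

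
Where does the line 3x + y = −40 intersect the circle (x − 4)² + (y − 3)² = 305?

(−13, −1) and (−12, −4)

Express y = −3x − 40 and substitute into the circle:
10x² + 250x + 1560 = 0  ⟹  x² + 25x + 156 = 0
x = −12 or x = −13, giving (−12, −4) and (−13, −1).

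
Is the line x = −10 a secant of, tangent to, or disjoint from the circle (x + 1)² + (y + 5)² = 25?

d² = (1·(−1) + 0·(−5) − (−10))² = 81; r² = 25.
Since d² > r², the line lies outside the circle.

disjoint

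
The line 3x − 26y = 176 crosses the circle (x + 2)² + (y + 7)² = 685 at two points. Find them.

From the line, y = (−176 + 3x)/26. Substituting:
685x² + 2740x − 460320 = 0  ⟹  x² + 4x − 672 = 0
x = 24 or x = −28, giving (24, −4) and (−28, −10).

(−28, −10) and (24, −4)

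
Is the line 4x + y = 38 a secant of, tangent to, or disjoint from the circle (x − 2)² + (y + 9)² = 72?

disjoint

d² = (4·2 + 1·(−9) − (38))²/17 = 1521/17; r² = 72.
Since d² > r², the line lies outside the circle.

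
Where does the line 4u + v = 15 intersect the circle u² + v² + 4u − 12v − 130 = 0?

Express v = −4u + 15 and substitute into the circle:
17u² − 68u − 85 = 0  ⟹  u² − 4u − 5 = 0
u = 5 or u = −1, giving (5, −5) and (−1, 19).

(−1, 19) and (5, −5)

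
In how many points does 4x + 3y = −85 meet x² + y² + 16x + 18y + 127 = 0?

Substituting the line into the circle gives 25x² + 608x + 3778 = 0.
Δ = 369664 − 377800 = −8136.
No real roots: the line does not meet the circle.

0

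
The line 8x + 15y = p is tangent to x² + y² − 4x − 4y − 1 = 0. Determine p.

p = −5 or p = 97

Tangency holds when the distance from the centre (2, 2) to the line equals the radius 3:
|8·2 + 15·2 − p| / √289 = 3
|p − (46)| = 3·17, so p = 97 or p = −5.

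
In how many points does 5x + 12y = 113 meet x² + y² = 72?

Substituting the line into the circle gives 169x² − 1130x + 2401 = 0.
Discriminant = (−1130)² − 4·169·(2401) = −346176 < 0.
No real roots: the line does not meet the circle.

0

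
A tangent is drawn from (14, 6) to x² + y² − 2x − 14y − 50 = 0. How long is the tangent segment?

The centre is (1, 7) and r = 10. The square of the distance from P to the centre is 169 + 1 = 170.
The tangent meets the radius at right angles, so tangent² = |PO|² − r² = 170 − 100 = 70.

√70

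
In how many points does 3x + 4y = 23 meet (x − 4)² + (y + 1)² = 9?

1

Substituting the line into the circle gives 25x² − 290x + 841 = 0.
Discriminant = (−290)² − 4·25·(841) = 0.
A repeated root: the line is tangent.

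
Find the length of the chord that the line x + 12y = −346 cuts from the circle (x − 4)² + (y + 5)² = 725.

2√145

The distance from (4, −5) to the line is 290/√145, and r² = 725.
Chord = 2√(r² − d²) = 2·√(145) = 2√145.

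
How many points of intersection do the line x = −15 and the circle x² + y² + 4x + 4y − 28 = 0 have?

0

Substituting the line into the circle gives y² + 4y + 137 = 0.
Discriminant = (4)² − 4·1·(137) = −532 < 0.
No real roots: the line does not meet the circle.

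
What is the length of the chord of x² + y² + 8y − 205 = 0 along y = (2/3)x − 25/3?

Express y = (−25 + 2x)/3 and substitute into the circle:
13x² − 52x − 1820 = 0  ⟹  x² − 4x − 140 = 0
x = 14 or x = −10, giving (14, 1) and (−10, −15).
Chord length = distance between (14, 1) and (−10, −15) = √832 = 8√13.

8√13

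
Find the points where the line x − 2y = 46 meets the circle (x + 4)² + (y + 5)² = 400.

(−4, −25) and (12, −17)

Express y = (−46 + x)/2 and substitute into the circle:
5x² − 40x − 240 = 0  ⟹  x² − 8x − 48 = 0
x = 12 or x = −4, giving (12, −17) and (−4, −25).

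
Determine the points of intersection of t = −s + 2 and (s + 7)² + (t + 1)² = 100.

From the line, t = −s + 2. Substituting:
2s² + 8s − 42 = 0  ⟹  s² + 4s − 21 = 0
s = 3 or s = −7, giving (3, −1) and (−7, 9).

(−7, 9) and (3, −1)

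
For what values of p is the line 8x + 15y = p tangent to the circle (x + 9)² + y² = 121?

p = −259 or p = 115

For a tangent, require d(centre, line) = r = 11.
|8·(−9) + 15·0 − p| / √289 = 11
|p − (−72)| = 11·17, so p = 115 or p = −259.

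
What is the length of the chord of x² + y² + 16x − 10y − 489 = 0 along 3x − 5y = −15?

8√34

From the line, y = (15 + 3x)/5. Substituting:
34x² + 340x − 12750 = 0  ⟹  x² + 10x − 375 = 0
x = 15 or x = −25, giving (15, 12) and (−25, −12).
|(15, 12) − (−25, −12)| = √((40)² + (24)²) = 8√34.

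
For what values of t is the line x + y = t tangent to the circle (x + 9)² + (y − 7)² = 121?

t = −2 ± 11√2

For a tangent, require d(centre, line) = r = 11.
|1·(−9) + 1·7 − t| / √2 = 11
|t − (−2)| = 11√2.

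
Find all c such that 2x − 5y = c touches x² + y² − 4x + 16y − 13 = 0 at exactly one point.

c = 44 ± 9√29

Tangency holds when the distance from the centre (2, −8) to the line equals the radius 9:
|2·2 − 5·(−8) − c| / √29 = 9
|c − (44)| = 9√29.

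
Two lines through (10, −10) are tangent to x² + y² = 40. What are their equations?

A line y − (−10) = m(x − (10)) is tangent when its distance from (0, 0) is 2√10:
[m·(−10) − (10)]² = 40(m² + 1)
3m² + 10m + 3 = 0, so m = −3 or m = −1/3.
Through (10, −10) these give 3x + y = 20 and x + 3y = −20.

3x + y = 20 and x + 3y = −20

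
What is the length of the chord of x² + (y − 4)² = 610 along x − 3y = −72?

Centre (0, 4), r² = 610. Perpendicular distance d from centre to line = |60| / √10 = 60/√10.
Half the chord is √(r² − d²) = √(250), so the full chord is 10√10.

10√10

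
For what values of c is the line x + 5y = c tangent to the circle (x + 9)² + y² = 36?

For a tangent, require d(centre, line) = r = 6.
|1·(−9) + 5·0 − c| / √26 = 6
|c − (−9)| = 6√26.

c = −9 ± 6√26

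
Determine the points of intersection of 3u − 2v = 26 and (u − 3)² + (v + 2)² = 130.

(0, −13) and (12, 5)

Express v = (−26 + 3u)/2 and substitute into the circle:
13u² − 156u = 0  ⟹  u² − 12u = 0
u = 12 or u = 0, giving (12, 5) and (0, −13).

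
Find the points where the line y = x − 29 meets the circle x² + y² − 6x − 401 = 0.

(10, −19) and (22, −7)

From the line, y = x − 29. Substituting:
2x² − 64x + 440 = 0  ⟹  x² − 32x + 220 = 0
x = 22 or x = 10, giving (22, −7) and (10, −19).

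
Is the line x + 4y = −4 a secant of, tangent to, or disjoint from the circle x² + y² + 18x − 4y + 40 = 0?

Substituting the line into the circle gives 17x² + 312x + 720 = 0.
Δ = 97344 − 48960 = 48384.
Two real roots: the line is a secant.

secant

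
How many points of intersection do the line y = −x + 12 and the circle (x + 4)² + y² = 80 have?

0

Centre (−4, 0), r² = 80. Distance² from centre to line = (−16)²/2 = 128.
Since d² > r², the line lies outside the circle.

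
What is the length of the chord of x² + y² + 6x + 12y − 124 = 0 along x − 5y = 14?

5√26

Substitute y = (−14 + x)/5:
26x² + 182x − 3744 = 0  ⟹  x² + 7x − 144 = 0
x = 9 or x = −16, giving (9, −1) and (−16, −6).
Chord length = distance between (9, −1) and (−16, −6) = √650 = 5√26.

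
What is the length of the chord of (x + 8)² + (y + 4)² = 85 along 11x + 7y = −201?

Express y = (−201 − 11x)/7 and substitute into the circle:
170x² + 4590x + 28900 = 0  ⟹  x² + 27x + 170 = 0
x = −10 or x = −17, giving (−10, −13) and (−17, −2).
Chord length = distance between (−10, −13) and (−17, −2) = √170 = √170.

√170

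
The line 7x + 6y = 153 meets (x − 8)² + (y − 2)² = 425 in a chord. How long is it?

From the line, y = (153 − 7x)/6. Substituting:
85x² − 2550x + 6885 = 0  ⟹  x² − 30x + 81 = 0
x = 27 or x = 3, giving (27, −6) and (3, 22).
Chord length = distance between (27, −6) and (3, 22) = √1360 = 4√85.

4√85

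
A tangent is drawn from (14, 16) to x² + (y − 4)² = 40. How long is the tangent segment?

10√3

Centre (0, 4), r² = 40. |PO|² = (14)² + (12)² = 340.
Power of the point: PT² = |PO|² − r² = 300, so PT = 10√3.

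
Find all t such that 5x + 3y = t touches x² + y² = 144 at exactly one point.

For a tangent, require d(centre, line) = r = 12.
|5·0 + 3·0 − t| / √34 = 12
|t| = 12√34.

t = ±12√34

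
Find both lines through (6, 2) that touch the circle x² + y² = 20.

2x − y = 10 and x + 2y = 10

Write the tangent as mx − y + (2 − m·(6)) = 0 and set its distance from the centre to 2√5:
(−6m − (−2))² = 20(m² + 1)
2m² − 3m − 2 = 0, so m = 2 or m = −1/2.
With m = 2: 2x − y = 10. With m = −1/2: x + 2y = 10.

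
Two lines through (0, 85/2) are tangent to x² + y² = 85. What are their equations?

9x + 2y = 85 and 9x − 2y = −85

Let a tangent through (0, 85/2) have slope m. Its distance from (0, 0) must equal √85:
(0m − (−85/2))² = 85(m² + 1)
4m² − 81 = 0, so m = −9/2 or m = 9/2.
Through (0, 85/2) these give 9x + 2y = 85 and 9x − 2y = −85.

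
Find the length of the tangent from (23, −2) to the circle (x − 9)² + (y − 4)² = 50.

√182

With centre O = (9, 4), |OP|² = 232 and r² = 50.
Power of the point: PT² = |PO|² − r² = 182, so PT = √182.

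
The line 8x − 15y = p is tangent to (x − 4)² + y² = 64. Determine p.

Tangency holds when the distance from the centre (4, 0) to the line equals the radius 8:
|8·4 − 15·0 − p| / √289 = 8
|p − (32)| = 8·17, so p = 168 or p = −104.

p = −104 or p = 168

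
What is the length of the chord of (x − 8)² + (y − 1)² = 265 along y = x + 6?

19√2

Substitute y = x + 6:
2x² − 6x − 176 = 0  ⟹  x² − 3x − 88 = 0
x = 11 or x = −8, giving (11, 17) and (−8, −2).
|(11, 17) − (−8, −2)| = √((19)² + (19)²) = 19√2.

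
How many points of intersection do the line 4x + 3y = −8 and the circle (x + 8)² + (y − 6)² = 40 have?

2

Centre (−8, 6), r² = 40. Distance² from centre to line = (−6)²/25 = 36/25.
Since d² < r², the line cuts the circle twice.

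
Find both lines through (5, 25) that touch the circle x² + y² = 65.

Write the tangent as mx − y + (25 − m·(5)) = 0 and set its distance from the centre to √65:
[m·(−5) − (−25)]² = 65(m² + 1)
4m² + 25m − 56 = 0, so m = 7/4 or m = −8.
With m = 7/4: 7x − 4y = −65. With m = −8: 8x + y = 65.

7x − 4y = −65 and 8x + y = 65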